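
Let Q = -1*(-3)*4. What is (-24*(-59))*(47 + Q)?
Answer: 83544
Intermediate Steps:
Q = 12 (Q = 3*4 = 12)
(-24*(-59))*(47 + Q) = (-24*(-59))*(47 + 12) = 1416*59 = 83544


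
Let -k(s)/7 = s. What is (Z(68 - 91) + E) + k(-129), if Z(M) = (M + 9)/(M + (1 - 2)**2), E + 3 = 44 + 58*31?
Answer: 30169/11 ≈ 2742.6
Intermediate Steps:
E = 1839 (E = -3 + (44 + 58*31) = -3 + (44 + 1798) = -3 + 1842 = 1839)
k(s) = -7*s
Z(M) = (9 + M)/(1 + M) (Z(M) = (9 + M)/(M + (-1)**2) = (9 + M)/(M + 1) = (9 + M)/(1 + M))
(Z(68 - 91) + E) + k(-129) = ((9 + (68 - 91))/(1 + (68 - 91)) + 1839) - 7*(-129) = ((9 - 23)/(1 - 23) + 1839) + 903 = (-14/(-22) + 1839) + 903 = (-1/22*(-14) + 1839) + 903 = (7/11 + 1839) + 903 = 20236/11 + 903 = 30169/11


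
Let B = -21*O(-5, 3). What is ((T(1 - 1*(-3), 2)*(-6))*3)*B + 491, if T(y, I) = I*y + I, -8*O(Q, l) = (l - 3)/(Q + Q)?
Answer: 491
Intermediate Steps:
O(Q, l) = -(-3 + l)/(16*Q) (O(Q, l) = -(l - 3)/(8*(Q + Q)) = -(-3 + l)/(8*(2*Q)) = -(-3 + l)*1/(2*Q)/8 = -(-3 + l)/(16*Q))
T(y, I) = I + I*y
B = 0 (B = -21*(3 - 1*3)/(16*(-5)) = -21*(-1)*(3 - 3)/(16*5) = -21*(-1)*0/(16*5) = -21*0 = 0)
((T(1 - 1*(-3), 2)*(-6))*3)*B + 491 = (((2*(1 + (1 - 1*(-3))))*(-6))*3)*0 + 491 = (((2*(1 + (1 + 3)))*(-6))*3)*0 + 491 = (((2*(1 + 4))*(-6))*3)*0 + 491 = (((2*5)*(-6))*3)*0 + 491 = ((10*(-6))*3)*0 + 491 = -60*3*0 + 491 = -180*0 + 491 = 0 + 491 = 491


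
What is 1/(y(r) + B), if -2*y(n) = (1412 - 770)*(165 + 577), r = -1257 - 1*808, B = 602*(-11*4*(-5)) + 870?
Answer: -1/104872 ≈ -9.5354e-6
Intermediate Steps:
B = 133310 (B = 602*(-44*(-5)) + 870 = 602*220 + 870 = 132440 + 870 = 133310)
r = -2065 (r = -1257 - 808 = -2065)
y(n) = -238182 (y(n) = -(1412 - 770)*(165 + 577)/2 = -321*742 = -½*476364 = -238182)
1/(y(r) + B) = 1/(-238182 + 133310) = 1/(-104872) = -1/104872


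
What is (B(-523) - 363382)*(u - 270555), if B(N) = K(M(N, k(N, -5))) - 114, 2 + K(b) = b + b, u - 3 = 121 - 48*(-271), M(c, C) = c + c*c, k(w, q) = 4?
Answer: -46983301422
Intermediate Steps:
M(c, C) = c + c²
u = 13132 (u = 3 + (121 - 48*(-271)) = 3 + (121 + 13008) = 3 + 13129 = 13132)
K(b) = -2 + 2*b (K(b) = -2 + (b + b) = -2 + 2*b)
B(N) = -116 + 2*N*(1 + N) (B(N) = (-2 + 2*(N*(1 + N))) - 114 = (-2 + 2*N*(1 + N)) - 114 = -116 + 2*N*(1 + N))
(B(-523) - 363382)*(u - 270555) = ((-116 + 2*(-523)*(1 - 523)) - 363382)*(13132 - 270555) = ((-116 + 2*(-523)*(-522)) - 363382)*(-257423) = ((-116 + 546012) - 363382)*(-257423) = (545896 - 363382)*(-257423) = 182514*(-257423) = -46983301422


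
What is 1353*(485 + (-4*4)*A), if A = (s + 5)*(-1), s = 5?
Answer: 872685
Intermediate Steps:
A = -10 (A = (5 + 5)*(-1) = 10*(-1) = -10)
1353*(485 + (-4*4)*A) = 1353*(485 - 4*4*(-10)) = 1353*(485 - 16*(-10)) = 1353*(485 + 160) = 1353*645 = 872685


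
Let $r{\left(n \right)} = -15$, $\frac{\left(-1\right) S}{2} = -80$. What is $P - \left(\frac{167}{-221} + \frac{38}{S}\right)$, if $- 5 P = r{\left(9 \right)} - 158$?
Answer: $\frac{620889}{17680} \approx 35.118$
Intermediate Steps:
$S = 160$ ($S = \left(-2\right) \left(-80\right) = 160$)
$P = \frac{173}{5}$ ($P = - \frac{-15 - 158}{5} = \left(- \frac{1}{5}\right) \left(-173\right) = \frac{173}{5} \approx 34.6$)
$P - \left(\frac{167}{-221} + \frac{38}{S}\right) = \frac{173}{5} - \left(\frac{167}{-221} + \frac{38}{160}\right) = \frac{173}{5} - \left(167 \left(- \frac{1}{221}\right) + 38 \cdot \frac{1}{160}\right) = \frac{173}{5} - \left(- \frac{167}{221} + \frac{19}{80}\right) = \frac{173}{5} - - \frac{9161}{17680} = \frac{173}{5} + \frac{9161}{17680} = \frac{620889}{17680}$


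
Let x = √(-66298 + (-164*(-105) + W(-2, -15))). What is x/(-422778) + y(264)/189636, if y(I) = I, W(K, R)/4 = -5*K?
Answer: 22/15803 - I*√49038/422778 ≈ 0.0013921 - 0.00052379*I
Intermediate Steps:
W(K, R) = -20*K (W(K, R) = 4*(-5*K) = -20*K)
x = I*√49038 (x = √(-66298 + (-164*(-105) - 20*(-2))) = √(-66298 + (17220 + 40)) = √(-66298 + 17260) = √(-49038) = I*√49038 ≈ 221.45*I)
x/(-422778) + y(264)/189636 = (I*√49038)/(-422778) + 264/189636 = (I*√49038)*(-1/422778) + 264*(1/189636) = -I*√49038/422778 + 22/15803 = 22/15803 - I*√49038/422778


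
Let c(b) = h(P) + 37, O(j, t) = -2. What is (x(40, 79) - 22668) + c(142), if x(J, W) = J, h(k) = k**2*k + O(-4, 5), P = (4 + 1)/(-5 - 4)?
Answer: -16470422/729 ≈ -22593.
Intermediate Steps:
P = -5/9 (P = 5/(-9) = 5*(-1/9) = -5/9 ≈ -0.55556)
h(k) = -2 + k**3 (h(k) = k**2*k - 2 = k**3 - 2 = -2 + k**3)
c(b) = 25390/729 (c(b) = (-2 + (-5/9)**3) + 37 = (-2 - 125/729) + 37 = -1583/729 + 37 = 25390/729)
(x(40, 79) - 22668) + c(142) = (40 - 22668) + 25390/729 = -22628 + 25390/729 = -16470422/729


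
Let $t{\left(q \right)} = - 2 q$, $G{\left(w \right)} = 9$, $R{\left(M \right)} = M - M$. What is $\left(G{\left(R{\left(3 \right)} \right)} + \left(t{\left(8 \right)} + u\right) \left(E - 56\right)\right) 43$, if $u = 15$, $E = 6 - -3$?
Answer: $2408$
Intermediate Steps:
$R{\left(M \right)} = 0$
$E = 9$ ($E = 6 + 3 = 9$)
$\left(G{\left(R{\left(3 \right)} \right)} + \left(t{\left(8 \right)} + u\right) \left(E - 56\right)\right) 43 = \left(9 + \left(\left(-2\right) 8 + 15\right) \left(9 - 56\right)\right) 43 = \left(9 + \left(-16 + 15\right) \left(-47\right)\right) 43 = \left(9 - -47\right) 43 = \left(9 + 47\right) 43 = 56 \cdot 43 = 2408$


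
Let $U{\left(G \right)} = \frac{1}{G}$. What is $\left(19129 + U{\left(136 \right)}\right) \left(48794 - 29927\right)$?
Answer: $\frac{49083349515}{136} \approx 3.6091 \cdot 10^{8}$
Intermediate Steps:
$\left(19129 + U{\left(136 \right)}\right) \left(48794 - 29927\right) = \left(19129 + \frac{1}{136}\right) \left(48794 - 29927\right) = \left(19129 + \frac{1}{136}\right) 18867 = \frac{2601545}{136} \cdot 18867 = \frac{49083349515}{136}$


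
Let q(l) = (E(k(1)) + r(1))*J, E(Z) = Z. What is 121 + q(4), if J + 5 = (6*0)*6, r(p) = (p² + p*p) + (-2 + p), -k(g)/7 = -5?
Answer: -59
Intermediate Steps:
k(g) = 35 (k(g) = -7*(-5) = 35)
r(p) = -2 + p + 2*p² (r(p) = (p² + p²) + (-2 + p) = 2*p² + (-2 + p) = -2 + p + 2*p²)
J = -5 (J = -5 + (6*0)*6 = -5 + 0*6 = -5 + 0 = -5)
q(l) = -180 (q(l) = (35 + (-2 + 1 + 2*1²))*(-5) = (35 + (-2 + 1 + 2*1))*(-5) = (35 + (-2 + 1 + 2))*(-5) = (35 + 1)*(-5) = 36*(-5) = -180)
121 + q(4) = 121 - 180 = -59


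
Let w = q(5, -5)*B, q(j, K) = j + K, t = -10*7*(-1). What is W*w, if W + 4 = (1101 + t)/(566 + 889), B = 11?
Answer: 0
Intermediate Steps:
t = 70 (t = -70*(-1) = 70)
q(j, K) = K + j
w = 0 (w = (-5 + 5)*11 = 0*11 = 0)
W = -4649/1455 (W = -4 + (1101 + 70)/(566 + 889) = -4 + 1171/1455 = -4649/1455 ≈ -3.1952)
W*w = -4649/1455*0 = 0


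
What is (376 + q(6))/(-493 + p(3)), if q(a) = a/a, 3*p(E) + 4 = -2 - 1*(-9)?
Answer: -377/492 ≈ -0.76626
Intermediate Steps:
p(E) = 1 (p(E) = -4/3 + (-2 - 1*(-9))/3 = -4/3 + (-2 + 9)/3 = -4/3 + (⅓)*7 = -4/3 + 7/3 = 1)
q(a) = 1
(376 + q(6))/(-493 + p(3)) = (376 + 1)/(-493 + 1) = 377/(-492) = 377*(-1/492) = -377/492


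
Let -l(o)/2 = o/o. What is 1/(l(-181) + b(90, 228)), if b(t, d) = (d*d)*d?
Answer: 1/11852350 ≈ 8.4371e-8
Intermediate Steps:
b(t, d) = d³ (b(t, d) = d²*d = d³)
l(o) = -2 (l(o) = -2*o/o = -2*1 = -2)
1/(l(-181) + b(90, 228)) = 1/(-2 + 228³) = 1/(-2 + 11852352) = 1/11852350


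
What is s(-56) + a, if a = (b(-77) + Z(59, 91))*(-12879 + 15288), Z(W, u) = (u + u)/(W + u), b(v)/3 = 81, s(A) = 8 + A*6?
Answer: 14699548/25 ≈ 5.8798e+5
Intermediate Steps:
s(A) = 8 + 6*A
b(v) = 243 (b(v) = 3*81 = 243)
Z(W, u) = 2*u/(W + u) (Z(W, u) = (2*u)/(W + u) = 2*u/(W + u))
a = 14707748/25 (a = (243 + 2*91/(59 + 91))*(-12879 + 15288) = (243 + 2*91/150)*2409 = (243 + 2*91*(1/150))*2409 = (243 + 91/75)*2409 = (18316/75)*2409 = 14707748/25 ≈ 5.8831e+5)
s(-56) + a = (8 + 6*(-56)) + 14707748/25 = (8 - 336) + 14707748/25 = -328 + 14707748/25 = 14699548/25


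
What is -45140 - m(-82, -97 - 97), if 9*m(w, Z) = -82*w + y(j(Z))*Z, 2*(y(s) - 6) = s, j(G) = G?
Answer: -143546/3 ≈ -47849.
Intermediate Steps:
y(s) = 6 + s/2
m(w, Z) = -82*w/9 + Z*(6 + Z/2)/9 (m(w, Z) = (-82*w + (6 + Z/2)*Z)/9 = (-82*w + Z*(6 + Z/2))/9 = -82*w/9 + Z*(6 + Z/2)/9)
-45140 - m(-82, -97 - 97) = -45140 - (-82/9*(-82) + (-97 - 97)*(12 + (-97 - 97))/18) = -45140 - (6724/9 + (1/18)*(-194)*(12 - 194)) = -45140 - (6724/9 + (1/18)*(-194)*(-182)) = -45140 - (6724/9 + 17654/9) = -45140 - 1*8126/3 = -45140 - 8126/3 = -143546/3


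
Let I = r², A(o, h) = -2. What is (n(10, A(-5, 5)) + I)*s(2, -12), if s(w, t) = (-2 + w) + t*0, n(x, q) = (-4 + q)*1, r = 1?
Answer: 0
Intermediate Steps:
n(x, q) = -4 + q
s(w, t) = -2 + w (s(w, t) = (-2 + w) + 0 = -2 + w)
I = 1 (I = 1² = 1)
(n(10, A(-5, 5)) + I)*s(2, -12) = ((-4 - 2) + 1)*(-2 + 2) = (-6 + 1)*0 = -5*0 = 0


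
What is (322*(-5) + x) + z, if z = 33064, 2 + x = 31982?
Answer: 63434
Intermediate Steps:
x = 31980 (x = -2 + 31982 = 31980)
(322*(-5) + x) + z = (322*(-5) + 31980) + 33064 = (-1610 + 31980) + 33064 = 30370 + 33064 = 63434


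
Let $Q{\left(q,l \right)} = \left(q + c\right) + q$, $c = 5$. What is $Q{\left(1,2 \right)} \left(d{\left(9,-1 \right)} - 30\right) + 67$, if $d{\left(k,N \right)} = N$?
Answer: $-150$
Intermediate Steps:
$Q{\left(q,l \right)} = 5 + 2 q$ ($Q{\left(q,l \right)} = \left(q + 5\right) + q = \left(5 + q\right) + q = 5 + 2 q$)
$Q{\left(1,2 \right)} \left(d{\left(9,-1 \right)} - 30\right) + 67 = \left(5 + 2 \cdot 1\right) \left(-1 - 30\right) + 67 = \left(5 + 2\right) \left(-31\right) + 67 = 7 \left(-31\right) + 67 = -217 + 67 = -150$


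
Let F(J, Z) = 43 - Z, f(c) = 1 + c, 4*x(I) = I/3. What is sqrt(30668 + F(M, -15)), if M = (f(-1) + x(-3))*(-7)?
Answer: 3*sqrt(3414) ≈ 175.29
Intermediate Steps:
x(I) = I/12 (x(I) = (I/3)/4 = I/12)
M = 7/4 (M = ((1 - 1) + (1/12)*(-3))*(-7) = (0 - 1/4)*(-7) = -1/4*(-7) = 7/4 ≈ 1.7500)
sqrt(30668 + F(M, -15)) = sqrt(30668 + (43 - 1*(-15))) = sqrt(30668 + (43 + 15)) = sqrt(30668 + 58) = sqrt(30726) = 3*sqrt(3414)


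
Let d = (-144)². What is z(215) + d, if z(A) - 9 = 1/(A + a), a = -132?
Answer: 1721836/83 ≈ 20745.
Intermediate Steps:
d = 20736
z(A) = 9 + 1/(-132 + A) (z(A) = 9 + 1/(A - 132) = 9 + 1/(-132 + A))
z(215) + d = (-1187 + 9*215)/(-132 + 215) + 20736 = (-1187 + 1935)/83 + 20736 = (1/83)*748 + 20736 = 748/83 + 20736 = 1721836/83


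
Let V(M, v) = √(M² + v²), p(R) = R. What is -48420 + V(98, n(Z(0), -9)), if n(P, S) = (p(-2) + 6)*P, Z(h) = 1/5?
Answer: -48420 + 2*√60029/5 ≈ -48322.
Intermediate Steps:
Z(h) = ⅕
n(P, S) = 4*P (n(P, S) = (-2 + 6)*P = 4*P)
-48420 + V(98, n(Z(0), -9)) = -48420 + √(98² + (4*(⅕))²) = -48420 + √(9604 + (⅘)²) = -48420 + √(9604 + 16/25) = -48420 + √(240116/25) = -48420 + 2*√60029/5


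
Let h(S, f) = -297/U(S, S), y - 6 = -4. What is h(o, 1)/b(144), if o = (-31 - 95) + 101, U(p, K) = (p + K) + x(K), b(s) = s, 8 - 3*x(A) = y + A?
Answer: 99/1904 ≈ 0.051996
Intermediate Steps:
y = 2 (y = 6 - 4 = 2)
x(A) = 2 - A/3 (x(A) = 8/3 - (2 + A)/3 = 8/3 + (-2/3 - A/3) = 2 - A/3)
U(p, K) = 2 + p + 2*K/3 (U(p, K) = (p + K) + (2 - K/3) = (K + p) + (2 - K/3) = 2 + p + 2*K/3)
o = -25 (o = -126 + 101 = -25)
h(S, f) = -297/(2 + 5*S/3) (h(S, f) = -297/(2 + S + 2*S/3) = -297/(2 + 5*S/3))
h(o, 1)/b(144) = -891/(6 + 5*(-25))/144 = -891/(6 - 125)*(1/144) = -891/(-119)*(1/144) = -891*(-1/119)*(1/144) = (891/119)*(1/144) = 99/1904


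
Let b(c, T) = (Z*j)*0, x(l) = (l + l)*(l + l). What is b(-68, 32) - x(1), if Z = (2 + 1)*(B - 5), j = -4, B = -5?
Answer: -4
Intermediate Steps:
x(l) = 4*l² (x(l) = (2*l)*(2*l) = 4*l²)
Z = -30 (Z = (2 + 1)*(-5 - 5) = 3*(-10) = -30)
b(c, T) = 0 (b(c, T) = -30*(-4)*0 = 120*0 = 0)
b(-68, 32) - x(1) = 0 - 4*1² = 0 - 4 = -4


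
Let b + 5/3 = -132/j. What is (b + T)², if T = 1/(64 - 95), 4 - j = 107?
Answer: 15984004/91757241 ≈ 0.17420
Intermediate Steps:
j = -103 (j = 4 - 1*107 = 4 - 107 = -103)
T = -1/31 (T = 1/(-31) = -1/31 ≈ -0.032258)
b = -119/309 (b = -5/3 - 132/(-103) = -5/3 - 132*(-1/103) = -5/3 + 132/103 = -119/309 ≈ -0.38511)
(b + T)² = (-119/309 - 1/31)² = (-3998/9579)² = 15984004/91757241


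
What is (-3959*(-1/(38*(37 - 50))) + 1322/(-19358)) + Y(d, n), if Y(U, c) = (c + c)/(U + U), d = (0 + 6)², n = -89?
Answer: -908395967/86065668 ≈ -10.555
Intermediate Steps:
d = 36 (d = 6² = 36)
Y(U, c) = c/U (Y(U, c) = (2*c)/((2*U)) = (2*c)*(1/(2*U)) = c/U)
(-3959*(-1/(38*(37 - 50))) + 1322/(-19358)) + Y(d, n) = (-3959*(-1/(38*(37 - 50))) + 1322/(-19358)) - 89/36 = (-3959/((-13*(-38))) + 1322*(-1/19358)) - 89*1/36 = (-3959/494 - 661/9679) - 89/36 = -38645695/4781426 - 89/36 = -908395967/86065668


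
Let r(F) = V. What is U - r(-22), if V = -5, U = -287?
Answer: -282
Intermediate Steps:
r(F) = -5
U - r(-22) = -287 - 1*(-5) = -287 + 5 = -282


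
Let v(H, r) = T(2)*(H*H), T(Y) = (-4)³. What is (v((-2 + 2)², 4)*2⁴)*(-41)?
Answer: 0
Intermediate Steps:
T(Y) = -64
v(H, r) = -64*H² (v(H, r) = -64*H*H = -64*H²)
(v((-2 + 2)², 4)*2⁴)*(-41) = (-64*(-2 + 2)⁴*2⁴)*(-41) = (-64*(0²)²*16)*(-41) = (-64*0²*16)*(-41) = (-64*0*16)*(-41) = (0*16)*(-41) = 0*(-41) = 0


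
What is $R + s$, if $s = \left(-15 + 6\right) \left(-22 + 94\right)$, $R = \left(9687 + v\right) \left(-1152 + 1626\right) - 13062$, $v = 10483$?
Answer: $9546870$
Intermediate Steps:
$R = 9547518$ ($R = \left(9687 + 10483\right) \left(-1152 + 1626\right) - 13062 = 20170 \cdot 474 - 13062 = 9560580 - 13062 = 9547518$)
$s = -648$ ($s = \left(-9\right) 72 = -648$)
$R + s = 9547518 - 648 = 9546870$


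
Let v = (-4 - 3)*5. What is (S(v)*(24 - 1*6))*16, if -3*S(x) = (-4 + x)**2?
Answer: -146016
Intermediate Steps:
v = -35 (v = -7*5 = -35)
S(x) = -(-4 + x)**2/3
(S(v)*(24 - 1*6))*16 = ((-(-4 - 35)**2/3)*(24 - 1*6))*16 = ((-1/3*(-39)**2)*(24 - 6))*16 = (-1/3*1521*18)*16 = -507*18*16 = -9126*16 = -146016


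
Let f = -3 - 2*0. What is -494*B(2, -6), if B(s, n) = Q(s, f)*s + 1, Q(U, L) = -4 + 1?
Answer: 2470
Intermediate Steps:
f = -3 (f = -3 + 0 = -3)
Q(U, L) = -3
B(s, n) = 1 - 3*s (B(s, n) = -3*s + 1 = 1 - 3*s)
-494*B(2, -6) = -494*(1 - 3*2) = -494*(1 - 6) = -494*(-5) = 2470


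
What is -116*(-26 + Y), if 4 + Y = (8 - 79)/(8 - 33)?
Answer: 78764/25 ≈ 3150.6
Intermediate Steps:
Y = -29/25 (Y = -4 + (8 - 79)/(8 - 33) = -4 - 71/(-25) = -4 - 71*(-1/25) = -4 + 71/25 = -29/25 ≈ -1.1600)
-116*(-26 + Y) = -116*(-26 - 29/25) = -116*(-679/25) = 78764/25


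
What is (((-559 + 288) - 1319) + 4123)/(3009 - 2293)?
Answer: 2533/716 ≈ 3.5377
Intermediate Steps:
(((-559 + 288) - 1319) + 4123)/(3009 - 2293) = ((-271 - 1319) + 4123)/716 = (-1590 + 4123)*(1/716) = 2533*(1/716) = 2533/716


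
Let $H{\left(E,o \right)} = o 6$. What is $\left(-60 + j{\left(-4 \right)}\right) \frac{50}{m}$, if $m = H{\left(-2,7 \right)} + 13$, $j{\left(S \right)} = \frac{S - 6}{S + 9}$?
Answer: $- \frac{620}{11} \approx -56.364$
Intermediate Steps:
$H{\left(E,o \right)} = 6 o$
$j{\left(S \right)} = \frac{-6 + S}{9 + S}$
$m = 55$ ($m = 6 \cdot 7 + 13 = 42 + 13 = 55$)
$\left(-60 + j{\left(-4 \right)}\right) \frac{50}{m} = \left(-60 + \frac{-6 - 4}{9 - 4}\right) \frac{50}{55} = \left(-60 + \frac{1}{5} \left(-10\right)\right) 50 \cdot \frac{1}{55} = \left(-60 + \frac{1}{5} \left(-10\right)\right) \frac{10}{11} = \left(-60 - 2\right) \frac{10}{11} = \left(-62\right) \frac{10}{11} = - \frac{620}{11}$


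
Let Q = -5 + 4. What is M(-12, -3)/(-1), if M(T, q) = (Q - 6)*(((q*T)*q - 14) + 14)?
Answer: -756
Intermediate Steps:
Q = -1
M(T, q) = -7*T*q² (M(T, q) = (-1 - 6)*(((q*T)*q - 14) + 14) = -7*(((T*q)*q - 14) + 14) = -7*((T*q² - 14) + 14) = -7*((-14 + T*q²) + 14) = -7*T*q²)
M(-12, -3)/(-1) = (-7*(-12)*(-3)²)/(-1) = -(-7)*(-12)*9 = -1*756 = -756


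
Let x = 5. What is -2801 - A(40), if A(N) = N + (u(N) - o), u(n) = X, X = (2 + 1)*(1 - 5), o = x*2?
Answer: -2819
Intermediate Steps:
o = 10 (o = 5*2 = 10)
X = -12 (X = 3*(-4) = -12)
u(n) = -12
A(N) = -22 + N (A(N) = N + (-12 - 1*10) = N + (-12 - 10) = N - 22 = -22 + N)
-2801 - A(40) = -2801 - (-22 + 40) = -2801 - 1*18 = -2801 - 18 = -2819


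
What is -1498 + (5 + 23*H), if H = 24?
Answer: -941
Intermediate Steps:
-1498 + (5 + 23*H) = -1498 + (5 + 23*24) = -1498 + (5 + 552) = -1498 + 557 = -941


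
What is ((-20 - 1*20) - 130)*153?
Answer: -26010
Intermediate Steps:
((-20 - 1*20) - 130)*153 = ((-20 - 20) - 130)*153 = (-40 - 130)*153 = -170*153 = -26010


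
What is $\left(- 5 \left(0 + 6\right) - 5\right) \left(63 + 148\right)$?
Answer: $-7385$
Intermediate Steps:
$\left(- 5 \left(0 + 6\right) - 5\right) \left(63 + 148\right) = \left(\left(-5\right) 6 - 5\right) 211 = \left(-30 - 5\right) 211 = \left(-35\right) 211 = -7385$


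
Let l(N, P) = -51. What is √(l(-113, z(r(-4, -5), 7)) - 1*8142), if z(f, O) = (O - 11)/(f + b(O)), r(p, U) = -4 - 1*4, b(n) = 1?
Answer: I*√8193 ≈ 90.515*I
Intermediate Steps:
r(p, U) = -8 (r(p, U) = -4 - 4 = -8)
z(f, O) = (-11 + O)/(1 + f) (z(f, O) = (O - 11)/(f + 1) = (-11 + O)/(1 + f))
√(l(-113, z(r(-4, -5), 7)) - 1*8142) = √(-51 - 1*8142) = √(-51 - 8142) = √(-8193) = I*√8193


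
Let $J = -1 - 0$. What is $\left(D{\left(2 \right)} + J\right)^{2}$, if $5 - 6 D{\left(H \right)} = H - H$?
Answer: $\frac{1}{36} \approx 0.027778$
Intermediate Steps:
$D{\left(H \right)} = \frac{5}{6}$ ($D{\left(H \right)} = \frac{5}{6} - \frac{H - H}{6} = \frac{5}{6} - 0 = \frac{5}{6} + 0 = \frac{5}{6}$)
$J = -1$ ($J = -1 + 0 = -1$)
$\left(D{\left(2 \right)} + J\right)^{2} = \left(\frac{5}{6} - 1\right)^{2} = \left(- \frac{1}{6}\right)^{2} = \frac{1}{36}$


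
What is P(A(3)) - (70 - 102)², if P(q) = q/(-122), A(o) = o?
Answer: -124931/122 ≈ -1024.0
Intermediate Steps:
P(q) = -q/122 (P(q) = q*(-1/122) = -q/122)
P(A(3)) - (70 - 102)² = -1/122*3 - (70 - 102)² = -3/122 - 1*(-32)² = -3/122 - 1*1024 = -3/122 - 1024 = -124931/122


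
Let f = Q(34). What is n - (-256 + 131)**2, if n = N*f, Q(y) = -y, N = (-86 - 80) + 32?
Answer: -11069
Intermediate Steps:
N = -134 (N = -166 + 32 = -134)
f = -34 (f = -1*34 = -34)
n = 4556 (n = -134*(-34) = 4556)
n - (-256 + 131)**2 = 4556 - (-256 + 131)**2 = 4556 - 1*(-125)**2 = 4556 - 1*15625 = 4556 - 15625 = -11069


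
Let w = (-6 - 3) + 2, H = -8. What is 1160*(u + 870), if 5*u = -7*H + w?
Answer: 1020568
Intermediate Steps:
w = -7 (w = -9 + 2 = -7)
u = 49/5 (u = (-7*(-8) - 7)/5 = (56 - 7)/5 = (⅕)*49 = 49/5 ≈ 9.8000)
1160*(u + 870) = 1160*(49/5 + 870) = 1160*(4399/5) = 1020568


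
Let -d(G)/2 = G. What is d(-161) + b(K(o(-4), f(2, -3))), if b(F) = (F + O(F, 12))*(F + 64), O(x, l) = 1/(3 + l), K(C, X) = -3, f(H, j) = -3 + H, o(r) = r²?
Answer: 2146/15 ≈ 143.07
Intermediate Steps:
d(G) = -2*G
b(F) = (64 + F)*(1/15 + F) (b(F) = (F + 1/(3 + 12))*(F + 64) = (F + 1/15)*(64 + F) = (1/15 + F)*(64 + F) = (64 + F)*(1/15 + F))
d(-161) + b(K(o(-4), f(2, -3))) = -2*(-161) + (64/15 + (-3)² + (961/15)*(-3)) = 322 + (64/15 + 9 - 961/5) = 322 - 2684/15 = 2146/15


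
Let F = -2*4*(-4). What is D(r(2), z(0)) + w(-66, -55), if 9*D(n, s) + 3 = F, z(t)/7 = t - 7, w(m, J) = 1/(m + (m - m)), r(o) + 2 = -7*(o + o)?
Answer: 635/198 ≈ 3.2071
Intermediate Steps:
r(o) = -2 - 14*o (r(o) = -2 - 7*(o + o) = -2 - 14*o)
w(m, J) = 1/m (w(m, J) = 1/(m + 0) = 1/m)
z(t) = -49 + 7*t (z(t) = 7*(t - 7) = 7*(-7 + t) = -49 + 7*t)
F = 32 (F = -8*(-4) = 32)
D(n, s) = 29/9 (D(n, s) = -1/3 + (1/9)*32 = -1/3 + 32/9 = 29/9)
D(r(2), z(0)) + w(-66, -55) = 29/9 + 1/(-66) = 29/9 - 1/66 = 635/198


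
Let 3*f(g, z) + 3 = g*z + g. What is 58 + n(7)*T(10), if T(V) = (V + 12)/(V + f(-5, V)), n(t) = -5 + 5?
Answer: 58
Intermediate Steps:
n(t) = 0
f(g, z) = -1 + g/3 + g*z/3 (f(g, z) = -1 + (g*z + g)/3 = -1 + (g + g*z)/3 = -1 + (g/3 + g*z/3) = -1 + g/3 + g*z/3)
T(V) = (12 + V)/(-8/3 - 2*V/3) (T(V) = (V + 12)/(V + (-1 + (1/3)*(-5) + (1/3)*(-5)*V)) = (12 + V)/(V + (-1 - 5/3 - 5*V/3)) = (12 + V)/(V + (-8/3 - 5*V/3)) = (12 + V)/(-8/3 - 2*V/3))
58 + n(7)*T(10) = 58 + 0*(3*(-12 - 1*10)/(2*(4 + 10))) = 58 + 0*((3/2)*(-12 - 10)/14) = 58 + 0*((3/2)*(1/14)*(-22)) = 58 + 0*(-33/14) = 58 + 0 = 58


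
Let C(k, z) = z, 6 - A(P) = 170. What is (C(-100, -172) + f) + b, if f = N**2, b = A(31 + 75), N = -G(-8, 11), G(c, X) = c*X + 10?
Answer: 5748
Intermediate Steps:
G(c, X) = 10 + X*c (G(c, X) = X*c + 10 = 10 + X*c)
A(P) = -164 (A(P) = 6 - 1*170 = 6 - 170 = -164)
N = 78 (N = -(10 + 11*(-8)) = -(10 - 88) = -1*(-78) = 78)
b = -164
f = 6084 (f = 78**2 = 6084)
(C(-100, -172) + f) + b = (-172 + 6084) - 164 = 5912 - 164 = 5748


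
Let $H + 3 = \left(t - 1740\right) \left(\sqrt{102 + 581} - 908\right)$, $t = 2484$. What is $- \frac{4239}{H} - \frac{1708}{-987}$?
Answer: $\frac{12407435869397}{7143945056013} + \frac{350424 \sqrt{683}}{50666276993} \approx 1.737$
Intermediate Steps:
$H = -675555 + 744 \sqrt{683}$ ($H = -3 + \left(2484 - 1740\right) \left(\sqrt{102 + 581} - 908\right) = -3 + 744 \left(\sqrt{683} - 908\right) = -3 + 744 \left(-908 + \sqrt{683}\right) = -3 - \left(675552 - 744 \sqrt{683}\right) = -675555 + 744 \sqrt{683} \approx -6.5611 \cdot 10^{5}$)
$- \frac{4239}{H} - \frac{1708}{-987} = - \frac{4239}{-675555 + 744 \sqrt{683}} - \frac{1708}{-987} = - \frac{4239}{-675555 + 744 \sqrt{683}} - - \frac{244}{141} = - \frac{4239}{-675555 + 744 \sqrt{683}} + \frac{244}{141} = \frac{244}{141} - \frac{4239}{-675555 + 744 \sqrt{683}}$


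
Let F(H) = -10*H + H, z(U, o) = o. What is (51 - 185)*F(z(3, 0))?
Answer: 0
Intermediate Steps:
F(H) = -9*H
(51 - 185)*F(z(3, 0)) = (51 - 185)*(-9*0) = -134*0 = 0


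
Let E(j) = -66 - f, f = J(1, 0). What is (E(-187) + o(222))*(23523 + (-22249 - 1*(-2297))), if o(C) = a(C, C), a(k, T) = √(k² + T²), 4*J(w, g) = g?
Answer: -235686 + 792762*√2 ≈ 8.8545e+5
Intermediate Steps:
J(w, g) = g/4
a(k, T) = √(T² + k²)
f = 0 (f = (¼)*0 = 0)
o(C) = √2*√(C²) (o(C) = √(C² + C²) = √(2*C²) = √2*√(C²))
E(j) = -66 (E(j) = -66 - 1*0 = -66 + 0 = -66)
(E(-187) + o(222))*(23523 + (-22249 - 1*(-2297))) = (-66 + √2*√(222²))*(23523 + (-22249 - 1*(-2297))) = (-66 + √2*√49284)*(23523 + (-22249 + 2297)) = (-66 + √2*222)*(23523 - 19952) = (-66 + 222*√2)*3571 = -235686 + 792762*√2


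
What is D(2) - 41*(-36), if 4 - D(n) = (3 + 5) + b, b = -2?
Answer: 1474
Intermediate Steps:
D(n) = -2 (D(n) = 4 - ((3 + 5) - 2) = 4 - (8 - 2) = 4 - 1*6 = 4 - 6 = -2)
D(2) - 41*(-36) = -2 - 41*(-36) = -2 + 1476 = 1474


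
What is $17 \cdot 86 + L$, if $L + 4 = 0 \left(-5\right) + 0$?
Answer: $1458$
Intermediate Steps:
$L = -4$ ($L = -4 + \left(0 \left(-5\right) + 0\right) = -4 + \left(0 + 0\right) = -4 + 0 = -4$)
$17 \cdot 86 + L = 17 \cdot 86 - 4 = 1462 - 4 = 1458$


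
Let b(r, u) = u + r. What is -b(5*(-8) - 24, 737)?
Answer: -673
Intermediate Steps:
b(r, u) = r + u
-b(5*(-8) - 24, 737) = -((5*(-8) - 24) + 737) = -((-40 - 24) + 737) = -(-64 + 737) = -1*673 = -673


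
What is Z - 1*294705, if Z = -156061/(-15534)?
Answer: -4577791409/15534 ≈ -2.9470e+5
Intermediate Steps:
Z = 156061/15534 (Z = -156061*(-1/15534) = 156061/15534 ≈ 10.046)
Z - 1*294705 = 156061/15534 - 1*294705 = 156061/15534 - 294705 = -4577791409/15534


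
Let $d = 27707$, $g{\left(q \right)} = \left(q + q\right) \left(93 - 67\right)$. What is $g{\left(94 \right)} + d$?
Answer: $32595$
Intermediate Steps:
$g{\left(q \right)} = 52 q$ ($g{\left(q \right)} = 2 q 26 = 52 q$)
$g{\left(94 \right)} + d = 52 \cdot 94 + 27707 = 4888 + 27707 = 32595$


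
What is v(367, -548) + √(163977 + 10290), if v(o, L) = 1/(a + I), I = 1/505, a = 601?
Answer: 505/303506 + 51*√67 ≈ 417.45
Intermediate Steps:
I = 1/505 ≈ 0.0019802
v(o, L) = 505/303506 (v(o, L) = 1/(601 + 1/505) = 1/(303506/505) = 505/303506)
v(367, -548) + √(163977 + 10290) = 505/303506 + √(163977 + 10290) = 505/303506 + √174267 = 505/303506 + 51*√67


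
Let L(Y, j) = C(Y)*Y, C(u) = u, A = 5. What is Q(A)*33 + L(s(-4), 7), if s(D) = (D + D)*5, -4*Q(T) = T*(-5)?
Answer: 7225/4 ≈ 1806.3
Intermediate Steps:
Q(T) = 5*T/4 (Q(T) = -T*(-5)/4 = -(-5)*T/4 = 5*T/4)
s(D) = 10*D (s(D) = (2*D)*5 = 10*D)
L(Y, j) = Y² (L(Y, j) = Y*Y = Y²)
Q(A)*33 + L(s(-4), 7) = ((5/4)*5)*33 + (10*(-4))² = (25/4)*33 + (-40)² = 825/4 + 1600 = 7225/4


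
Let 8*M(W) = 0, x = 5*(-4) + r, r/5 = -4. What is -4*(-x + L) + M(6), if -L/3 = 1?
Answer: -148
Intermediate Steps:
L = -3 (L = -3*1 = -3)
r = -20 (r = 5*(-4) = -20)
x = -40 (x = 5*(-4) - 20 = -20 - 20 = -40)
M(W) = 0 (M(W) = (1/8)*0 = 0)
-4*(-x + L) + M(6) = -4*(-1*(-40) - 3) + 0 = -4*(40 - 3) + 0 = -4*37 + 0 = -148 + 0 = -148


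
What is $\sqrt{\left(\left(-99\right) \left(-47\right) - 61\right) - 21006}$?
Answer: $i \sqrt{16414} \approx 128.12 i$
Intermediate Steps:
$\sqrt{\left(\left(-99\right) \left(-47\right) - 61\right) - 21006} = \sqrt{\left(4653 - 61\right) - 21006} = \sqrt{4592 - 21006} = \sqrt{-16414} = i \sqrt{16414}$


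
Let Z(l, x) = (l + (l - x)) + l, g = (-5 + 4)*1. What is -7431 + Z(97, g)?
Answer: -7139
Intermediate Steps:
g = -1 (g = -1*1 = -1)
Z(l, x) = -x + 3*l (Z(l, x) = (-x + 2*l) + l = -x + 3*l)
-7431 + Z(97, g) = -7431 + (-1*(-1) + 3*97) = -7431 + (1 + 291) = -7431 + 292 = -7139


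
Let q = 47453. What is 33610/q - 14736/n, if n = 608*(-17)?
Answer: 65416273/30654638 ≈ 2.1340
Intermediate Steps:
n = -10336
33610/q - 14736/n = 33610/47453 - 14736/(-10336) = 33610*(1/47453) - 14736*(-1/10336) = 33610/47453 + 921/646 = 65416273/30654638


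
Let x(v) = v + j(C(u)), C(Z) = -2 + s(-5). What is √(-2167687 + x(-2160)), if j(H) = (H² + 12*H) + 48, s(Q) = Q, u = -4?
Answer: I*√2169834 ≈ 1473.0*I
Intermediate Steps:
C(Z) = -7 (C(Z) = -2 - 5 = -7)
j(H) = 48 + H² + 12*H
x(v) = 13 + v (x(v) = v + (48 + (-7)² + 12*(-7)) = v + (48 + 49 - 84) = v + 13 = 13 + v)
√(-2167687 + x(-2160)) = √(-2167687 + (13 - 2160)) = √(-2167687 - 2147) = √(-2169834) = I*√2169834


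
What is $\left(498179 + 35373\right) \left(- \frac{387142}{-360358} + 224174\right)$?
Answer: $\frac{21551040687836784}{180179} \approx 1.1961 \cdot 10^{11}$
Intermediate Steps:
$\left(498179 + 35373\right) \left(- \frac{387142}{-360358} + 224174\right) = 533552 \left(\left(-387142\right) \left(- \frac{1}{360358}\right) + 224174\right) = 533552 \left(\frac{193571}{180179} + 224174\right) = 533552 \cdot \frac{40391640717}{180179} = \frac{21551040687836784}{180179}$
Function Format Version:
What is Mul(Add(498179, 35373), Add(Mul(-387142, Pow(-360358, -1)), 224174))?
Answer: Rational(21551040687836784, 180179) ≈ 1.1961e+11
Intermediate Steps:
Mul(Add(498179, 35373), Add(Mul(-387142, Pow(-360358, -1)), 224174)) = Mul(533552, Add(Mul(-387142, Rational(-1, 360358)), 224174)) = Mul(533552, Add(Rational(193571, 180179), 224174)) = Mul(533552, Rational(40391640717, 180179)) = Rational(21551040687836784, 180179)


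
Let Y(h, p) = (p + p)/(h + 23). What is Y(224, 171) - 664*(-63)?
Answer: 543834/13 ≈ 41833.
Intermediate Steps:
Y(h, p) = 2*p/(23 + h) (Y(h, p) = (2*p)/(23 + h) = 2*p/(23 + h))
Y(224, 171) - 664*(-63) = 2*171/(23 + 224) - 664*(-63) = 2*171/247 + 41832 = 2*171*(1/247) + 41832 = 18/13 + 41832 = 543834/13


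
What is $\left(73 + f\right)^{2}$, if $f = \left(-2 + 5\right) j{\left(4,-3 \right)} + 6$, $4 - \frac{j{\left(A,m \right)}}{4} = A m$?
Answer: $73441$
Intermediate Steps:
$j{\left(A,m \right)} = 16 - 4 A m$
$f = 198$ ($f = \left(-2 + 5\right) \left(16 - 16 \left(-3\right)\right) + 6 = 3 \left(16 + 48\right) + 6 = 3 \cdot 64 + 6 = 192 + 6 = 198$)
$\left(73 + f\right)^{2} = \left(73 + 198\right)^{2} = 271^{2} = 73441$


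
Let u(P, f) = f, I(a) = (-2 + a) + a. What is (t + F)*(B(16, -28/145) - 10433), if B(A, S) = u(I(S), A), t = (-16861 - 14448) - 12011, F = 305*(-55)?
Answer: 626009615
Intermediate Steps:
I(a) = -2 + 2*a
F = -16775
t = -43320 (t = -31309 - 12011 = -43320)
B(A, S) = A
(t + F)*(B(16, -28/145) - 10433) = (-43320 - 16775)*(16 - 10433) = -60095*(-10417) = 626009615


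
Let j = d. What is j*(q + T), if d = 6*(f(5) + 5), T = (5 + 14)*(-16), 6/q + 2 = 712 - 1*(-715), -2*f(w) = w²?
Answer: 1299582/95 ≈ 13680.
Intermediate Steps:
f(w) = -w²/2
q = 2/475 (q = 6/(-2 + (712 - 1*(-715))) = 6/(-2 + (712 + 715)) = 6/(-2 + 1427) = 6/1425 = 6*(1/1425) = 2/475 ≈ 0.0042105)
T = -304 (T = 19*(-16) = -304)
d = -45 (d = 6*(-½*5² + 5) = 6*(-½*25 + 5) = 6*(-25/2 + 5) = 6*(-15/2) = -45)
j = -45
j*(q + T) = -45*(2/475 - 304) = -45*(-144398/475) = 1299582/95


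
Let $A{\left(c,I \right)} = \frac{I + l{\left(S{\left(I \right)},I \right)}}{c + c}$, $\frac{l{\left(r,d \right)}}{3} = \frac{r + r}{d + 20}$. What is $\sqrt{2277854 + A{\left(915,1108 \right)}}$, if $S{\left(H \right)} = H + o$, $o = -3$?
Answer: $\frac{\sqrt{7489302588214410}}{57340} \approx 1509.3$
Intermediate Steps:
$S{\left(H \right)} = -3 + H$ ($S{\left(H \right)} = H - 3 = -3 + H$)
$l{\left(r,d \right)} = \frac{6 r}{20 + d}$ ($l{\left(r,d \right)} = 3 \frac{r + r}{d + 20} = 3 \frac{2 r}{20 + d} = \frac{6 r}{20 + d}$)
$A{\left(c,I \right)} = \frac{I + \frac{6 \left(-3 + I\right)}{20 + I}}{2 c}$ ($A{\left(c,I \right)} = \frac{I + \frac{6 \left(-3 + I\right)}{20 + I}}{c + c} = \frac{I + \frac{6 \left(-3 + I\right)}{20 + I}}{2 c}$)
$\sqrt{2277854 + A{\left(915,1108 \right)}} = \sqrt{2277854 + \frac{-18 + 1108^{2} + 26 \cdot 1108}{2 \cdot 915 \left(20 + 1108\right)}} = \sqrt{2277854 + \frac{1}{2} \cdot \frac{1}{915} \cdot \frac{1}{1128} \left(-18 + 1227664 + 28808\right)} = \sqrt{2277854 + \frac{1}{2} \cdot \frac{1}{915} \cdot \frac{1}{1128} \cdot 1256454} = \sqrt{2277854 + \frac{69803}{114680}} = \sqrt{\frac{261224366523}{114680}} = \frac{\sqrt{7489302588214410}}{57340}$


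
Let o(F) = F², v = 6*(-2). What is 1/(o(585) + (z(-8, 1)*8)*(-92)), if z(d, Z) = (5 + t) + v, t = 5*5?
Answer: 1/328977 ≈ 3.0397e-6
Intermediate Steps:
v = -12
t = 25
z(d, Z) = 18 (z(d, Z) = (5 + 25) - 12 = 30 - 12 = 18)
1/(o(585) + (z(-8, 1)*8)*(-92)) = 1/(585² + (18*8)*(-92)) = 1/(342225 + 144*(-92)) = 1/(342225 - 13248) = 1/328977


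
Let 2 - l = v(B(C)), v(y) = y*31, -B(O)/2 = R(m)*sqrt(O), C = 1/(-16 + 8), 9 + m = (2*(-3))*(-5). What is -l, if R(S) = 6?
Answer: -2 - 93*I*sqrt(2) ≈ -2.0 - 131.52*I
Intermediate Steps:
m = 21 (m = -9 + (2*(-3))*(-5) = -9 - 6*(-5) = -9 + 30 = 21)
C = -1/8 (C = 1/(-8) = -1/8 ≈ -0.12500)
B(O) = -12*sqrt(O)
v(y) = 31*y
l = 2 + 93*I*sqrt(2) (l = 2 - 31*(-3*I*sqrt(2)) = 2 - (-93)*I*sqrt(2) = 2 + 93*I*sqrt(2) ≈ 2.0 + 131.52*I)
-l = -(2 + 93*I*sqrt(2)) = -2 - 93*I*sqrt(2)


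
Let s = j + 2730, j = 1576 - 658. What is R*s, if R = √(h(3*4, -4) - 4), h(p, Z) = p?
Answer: 7296*√2 ≈ 10318.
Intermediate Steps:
j = 918
s = 3648 (s = 918 + 2730 = 3648)
R = 2*√2 (R = √(3*4 - 4) = √(12 - 4) = √8 = 2*√2 ≈ 2.8284)
R*s = (2*√2)*3648 = 7296*√2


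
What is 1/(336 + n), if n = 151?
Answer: 1/487 ≈ 0.0020534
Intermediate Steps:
1/(336 + n) = 1/(336 + 151) = 1/487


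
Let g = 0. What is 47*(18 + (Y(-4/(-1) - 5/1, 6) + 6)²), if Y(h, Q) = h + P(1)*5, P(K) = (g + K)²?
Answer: 5546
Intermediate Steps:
P(K) = K² (P(K) = (0 + K)² = K²)
Y(h, Q) = 5 + h (Y(h, Q) = h + 1²*5 = h + 1*5 = h + 5 = 5 + h)
47*(18 + (Y(-4/(-1) - 5/1, 6) + 6)²) = 47*(18 + ((5 + (-4/(-1) - 5/1)) + 6)²) = 47*(18 + ((5 + (-4*(-1) - 5*1)) + 6)²) = 47*(18 + ((5 + (4 - 5)) + 6)²) = 47*(18 + ((5 - 1) + 6)²) = 47*(18 + (4 + 6)²) = 47*(18 + 10²) = 47*(18 + 100) = 47*118 = 5546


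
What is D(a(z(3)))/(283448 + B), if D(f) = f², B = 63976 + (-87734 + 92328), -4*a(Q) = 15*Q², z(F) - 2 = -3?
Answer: 225/5632288 ≈ 3.9948e-5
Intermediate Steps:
z(F) = -1 (z(F) = 2 - 3 = -1)
a(Q) = -15*Q²/4
B = 68570 (B = 63976 + 4594 = 68570)
D(a(z(3)))/(283448 + B) = (-15/4*(-1)²)²/(283448 + 68570) = (-15/4*1)²/352018 = (-15/4)²*(1/352018) = (225/16)*(1/352018) = 225/5632288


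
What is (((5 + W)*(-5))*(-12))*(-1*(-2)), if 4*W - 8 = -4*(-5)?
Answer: 1440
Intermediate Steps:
W = 7 (W = 2 + (-4*(-5))/4 = 2 + (¼)*20 = 2 + 5 = 7)
(((5 + W)*(-5))*(-12))*(-1*(-2)) = (((5 + 7)*(-5))*(-12))*(-1*(-2)) = ((12*(-5))*(-12))*2 = -60*(-12)*2 = 720*2 = 1440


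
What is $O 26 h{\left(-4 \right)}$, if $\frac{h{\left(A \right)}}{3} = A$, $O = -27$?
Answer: $8424$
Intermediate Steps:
$h{\left(A \right)} = 3 A$
$O 26 h{\left(-4 \right)} = \left(-27\right) 26 \cdot 3 \left(-4\right) = \left(-702\right) \left(-12\right) = 8424$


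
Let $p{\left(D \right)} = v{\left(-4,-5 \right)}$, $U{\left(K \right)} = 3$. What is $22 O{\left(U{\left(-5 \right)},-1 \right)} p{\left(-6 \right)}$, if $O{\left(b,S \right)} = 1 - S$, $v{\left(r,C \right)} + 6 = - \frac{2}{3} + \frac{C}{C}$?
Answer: $- \frac{748}{3} \approx -249.33$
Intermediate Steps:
$v{\left(r,C \right)} = - \frac{17}{3}$ ($v{\left(r,C \right)} = -6 + \left(- \frac{2}{3} + \frac{C}{C}\right) = -6 + \left(\left(-2\right) \frac{1}{3} + 1\right) = -6 + \left(- \frac{2}{3} + 1\right) = -6 + \frac{1}{3} = - \frac{17}{3}$)
$p{\left(D \right)} = - \frac{17}{3}$
$22 O{\left(U{\left(-5 \right)},-1 \right)} p{\left(-6 \right)} = 22 \left(1 - -1\right) \left(- \frac{17}{3}\right) = 22 \left(1 + 1\right) \left(- \frac{17}{3}\right) = 22 \cdot 2 \left(- \frac{17}{3}\right) = 44 \left(- \frac{17}{3}\right) = - \frac{748}{3}$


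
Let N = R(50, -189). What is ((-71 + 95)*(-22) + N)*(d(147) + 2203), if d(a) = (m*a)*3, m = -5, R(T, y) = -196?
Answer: 1448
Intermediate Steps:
N = -196
d(a) = -15*a (d(a) = -5*a*3 = -15*a)
((-71 + 95)*(-22) + N)*(d(147) + 2203) = ((-71 + 95)*(-22) - 196)*(-15*147 + 2203) = (24*(-22) - 196)*(-2205 + 2203) = (-528 - 196)*(-2) = -724*(-2) = 1448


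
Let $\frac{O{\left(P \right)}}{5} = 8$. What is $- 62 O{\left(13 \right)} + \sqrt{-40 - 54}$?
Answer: $-2480 + i \sqrt{94} \approx -2480.0 + 9.6954 i$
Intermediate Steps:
$O{\left(P \right)} = 40$ ($O{\left(P \right)} = 5 \cdot 8 = 40$)
$- 62 O{\left(13 \right)} + \sqrt{-40 - 54} = \left(-62\right) 40 + \sqrt{-40 - 54} = -2480 + \sqrt{-94} = -2480 + i \sqrt{94}$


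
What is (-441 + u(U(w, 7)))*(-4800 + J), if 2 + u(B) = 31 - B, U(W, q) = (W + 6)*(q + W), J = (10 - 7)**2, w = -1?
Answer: 2117622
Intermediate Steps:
J = 9 (J = 3**2 = 9)
U(W, q) = (6 + W)*(W + q)
u(B) = 29 - B (u(B) = -2 + (31 - B) = 29 - B)
(-441 + u(U(w, 7)))*(-4800 + J) = (-441 + (29 - ((-1)**2 + 6*(-1) + 6*7 - 1*7)))*(-4800 + 9) = (-441 + (29 - (1 - 6 + 42 - 7)))*(-4791) = (-441 + (29 - 1*30))*(-4791) = (-441 + (29 - 30))*(-4791) = (-441 - 1)*(-4791) = -442*(-4791) = 2117622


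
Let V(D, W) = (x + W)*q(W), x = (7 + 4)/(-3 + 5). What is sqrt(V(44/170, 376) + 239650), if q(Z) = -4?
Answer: 2*sqrt(59531) ≈ 487.98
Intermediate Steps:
x = 11/2 ≈ 5.5000
V(D, W) = -22 - 4*W (V(D, W) = (11/2 + W)*(-4) = -22 - 4*W)
sqrt(V(44/170, 376) + 239650) = sqrt((-22 - 4*376) + 239650) = sqrt((-22 - 1504) + 239650) = sqrt(-1526 + 239650) = sqrt(238124) = 2*sqrt(59531)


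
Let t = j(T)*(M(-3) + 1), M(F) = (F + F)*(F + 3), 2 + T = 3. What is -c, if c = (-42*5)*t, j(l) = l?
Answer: 210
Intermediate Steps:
T = 1 (T = -2 + 3 = 1)
M(F) = 2*F*(3 + F) (M(F) = (2*F)*(3 + F) = 2*F*(3 + F))
t = 1 (t = 1*(2*(-3)*(3 - 3) + 1) = 1*(2*(-3)*0 + 1) = 1*(0 + 1) = 1*1 = 1)
c = -210 (c = -42*5*1 = -210*1 = -210)
-c = -1*(-210) = 210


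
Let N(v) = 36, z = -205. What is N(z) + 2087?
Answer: 2123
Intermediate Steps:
N(z) + 2087 = 36 + 2087 = 2123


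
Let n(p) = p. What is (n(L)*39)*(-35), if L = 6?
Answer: -8190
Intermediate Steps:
(n(L)*39)*(-35) = (6*39)*(-35) = 234*(-35) = -8190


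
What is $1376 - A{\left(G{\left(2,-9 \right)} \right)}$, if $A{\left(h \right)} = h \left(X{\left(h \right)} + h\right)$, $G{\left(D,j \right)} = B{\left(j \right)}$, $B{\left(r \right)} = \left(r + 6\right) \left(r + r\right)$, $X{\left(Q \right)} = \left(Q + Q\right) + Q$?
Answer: $-10288$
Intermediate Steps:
$X{\left(Q \right)} = 3 Q$ ($X{\left(Q \right)} = 2 Q + Q = 3 Q$)
$B{\left(r \right)} = 2 r \left(6 + r\right)$ ($B{\left(r \right)} = \left(6 + r\right) 2 r = 2 r \left(6 + r\right)$)
$G{\left(D,j \right)} = 2 j \left(6 + j\right)$
$A{\left(h \right)} = 4 h^{2}$ ($A{\left(h \right)} = h \left(3 h + h\right) = h 4 h = 4 h^{2}$)
$1376 - A{\left(G{\left(2,-9 \right)} \right)} = 1376 - 4 \left(2 \left(-9\right) \left(6 - 9\right)\right)^{2} = 1376 - 4 \left(2 \left(-9\right) \left(-3\right)\right)^{2} = 1376 - 4 \cdot 54^{2} = 1376 - 4 \cdot 2916 = 1376 - 11664 = -10288$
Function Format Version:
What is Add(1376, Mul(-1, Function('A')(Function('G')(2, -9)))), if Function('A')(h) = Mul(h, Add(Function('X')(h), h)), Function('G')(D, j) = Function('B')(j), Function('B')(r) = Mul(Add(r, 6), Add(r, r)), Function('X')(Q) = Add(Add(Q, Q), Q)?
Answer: -10288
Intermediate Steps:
Function('X')(Q) = Mul(3, Q) (Function('X')(Q) = Add(Mul(2, Q), Q) = Mul(3, Q))
Function('B')(r) = Mul(2, r, Add(6, r)) (Function('B')(r) = Mul(Add(6, r), Mul(2, r)) = Mul(2, r, Add(6, r)))
Function('G')(D, j) = Mul(2, j, Add(6, j))
Function('A')(h) = Mul(4, Pow(h, 2)) (Function('A')(h) = Mul(h, Add(Mul(3, h), h)) = Mul(h, Mul(4, h)) = Mul(4, Pow(h, 2)))
Add(1376, Mul(-1, Function('A')(Function('G')(2, -9)))) = Add(1376, Mul(-1, Mul(4, Pow(Mul(2, -9, Add(6, -9)), 2)))) = Add(1376, Mul(-1, Mul(4, Pow(Mul(2, -9, -3), 2)))) = Add(1376, Mul(-1, Mul(4, Pow(54, 2)))) = Add(1376, Mul(-1, Mul(4, 2916))) = Add(1376, Mul(-1, 11664)) = Add(1376, -11664) = -10288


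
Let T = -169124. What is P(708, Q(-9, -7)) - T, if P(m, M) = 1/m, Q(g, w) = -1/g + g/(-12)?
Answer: 119739793/708 ≈ 1.6912e+5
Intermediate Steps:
Q(g, w) = -1/g - g/12 (Q(g, w) = -1/g + g*(-1/12) = -1/g - g/12)
P(708, Q(-9, -7)) - T = 1/708 - 1*(-169124) = 1/708 + 169124 = 119739793/708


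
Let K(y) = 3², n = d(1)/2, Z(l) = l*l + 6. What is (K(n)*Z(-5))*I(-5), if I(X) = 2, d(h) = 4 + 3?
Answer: 558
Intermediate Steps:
Z(l) = 6 + l² (Z(l) = l² + 6 = 6 + l²)
d(h) = 7
n = 7/2 ≈ 3.5000
K(y) = 9
(K(n)*Z(-5))*I(-5) = (9*(6 + (-5)²))*2 = (9*(6 + 25))*2 = (9*31)*2 = 279*2 = 558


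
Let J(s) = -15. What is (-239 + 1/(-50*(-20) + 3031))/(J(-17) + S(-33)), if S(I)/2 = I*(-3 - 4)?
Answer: -321136/600619 ≈ -0.53467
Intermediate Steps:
S(I) = -14*I (S(I) = 2*(I*(-3 - 4)) = 2*(I*(-7)) = 2*(-7*I) = -14*I)
(-239 + 1/(-50*(-20) + 3031))/(J(-17) + S(-33)) = (-239 + 1/(-50*(-20) + 3031))/(-15 - 14*(-33)) = (-239 + 1/(1000 + 3031))/(-15 + 462) = (-239 + 1/4031)/447 = (-239 + 1/4031)*(1/447) = -963408/4031*1/447 = -321136/600619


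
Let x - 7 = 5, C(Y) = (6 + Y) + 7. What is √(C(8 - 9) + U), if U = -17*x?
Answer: 8*I*√3 ≈ 13.856*I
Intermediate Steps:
C(Y) = 13 + Y
x = 12 (x = 7 + 5 = 12)
U = -204 (U = -17*12 = -204)
√(C(8 - 9) + U) = √((13 + (8 - 9)) - 204) = √((13 - 1) - 204) = √(12 - 204) = √(-192) = 8*I*√3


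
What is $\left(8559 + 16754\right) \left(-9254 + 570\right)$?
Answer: $-219818092$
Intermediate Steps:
$\left(8559 + 16754\right) \left(-9254 + 570\right) = 25313 \left(-8684\right) = -219818092$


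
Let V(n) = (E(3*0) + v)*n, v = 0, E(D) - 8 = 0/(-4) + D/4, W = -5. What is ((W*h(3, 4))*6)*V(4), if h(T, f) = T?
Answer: -2880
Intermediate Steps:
E(D) = 8 + D/4 (E(D) = 8 + (0/(-4) + D/4) = 8 + (0*(-1/4) + D*(1/4)) = 8 + (0 + D/4) = 8 + D/4)
V(n) = 8*n (V(n) = ((8 + (3*0)/4) + 0)*n = ((8 + (1/4)*0) + 0)*n = ((8 + 0) + 0)*n = (8 + 0)*n = 8*n)
((W*h(3, 4))*6)*V(4) = (-5*3*6)*(8*4) = -15*6*32 = -90*32 = -2880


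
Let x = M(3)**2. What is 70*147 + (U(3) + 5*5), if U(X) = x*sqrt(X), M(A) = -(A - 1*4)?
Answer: 10315 + sqrt(3) ≈ 10317.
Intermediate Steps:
M(A) = 4 - A (M(A) = -(A - 4) = -(-4 + A) = 4 - A)
x = 1 (x = (4 - 1*3)**2 = (4 - 3)**2 = 1**2 = 1)
U(X) = sqrt(X) (U(X) = 1*sqrt(X) = sqrt(X))
70*147 + (U(3) + 5*5) = 70*147 + (sqrt(3) + 5*5) = 10290 + (sqrt(3) + 25) = 10290 + (25 + sqrt(3)) = 10315 + sqrt(3)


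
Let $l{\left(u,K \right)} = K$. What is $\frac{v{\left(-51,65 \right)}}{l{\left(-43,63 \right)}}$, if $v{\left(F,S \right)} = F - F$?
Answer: $0$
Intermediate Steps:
$v{\left(F,S \right)} = 0$
$\frac{v{\left(-51,65 \right)}}{l{\left(-43,63 \right)}} = \frac{0}{63} = 0 \cdot \frac{1}{63} = 0$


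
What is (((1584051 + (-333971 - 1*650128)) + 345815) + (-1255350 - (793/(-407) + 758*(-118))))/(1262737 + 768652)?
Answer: -89595780/826775323 ≈ -0.10837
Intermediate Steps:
(((1584051 + (-333971 - 1*650128)) + 345815) + (-1255350 - (793/(-407) + 758*(-118))))/(1262737 + 768652) = (((1584051 + (-333971 - 650128)) + 345815) + (-1255350 - (793*(-1/407) - 89444)))/2031389 = (((1584051 - 984099) + 345815) + (-1255350 - (-793/407 - 89444)))*(1/2031389) = ((599952 + 345815) + (-1255350 - 1*(-36404501/407)))*(1/2031389) = (945767 + (-1255350 + 36404501/407))*(1/2031389) = (945767 - 474522949/407)*(1/2031389) = -89595780/407*1/2031389 = -89595780/826775323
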